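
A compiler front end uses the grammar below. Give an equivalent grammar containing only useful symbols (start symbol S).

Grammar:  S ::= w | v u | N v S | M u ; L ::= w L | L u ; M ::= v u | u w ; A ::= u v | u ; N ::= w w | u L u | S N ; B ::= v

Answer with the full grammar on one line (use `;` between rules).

Generating nonterminals: {A, B, M, N, S}.
Reachable from S after that: {M, N, S}.
Removed useless symbols: {A, B, L} and every production mentioning them.

S ::= w | v u | N v S | M u; M ::= v u | u w; N ::= w w | S N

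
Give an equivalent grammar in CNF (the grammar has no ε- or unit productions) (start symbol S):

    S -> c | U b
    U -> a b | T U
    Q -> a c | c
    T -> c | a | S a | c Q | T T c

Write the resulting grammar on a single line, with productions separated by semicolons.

Introduce a nonterminal for each terminal appearing in a rule of length ≥ 2: X1 → b, X2 → a, X3 → c.
Binarize each right-hand side of length ≥ 3 by chaining fresh nonterminals (Y1, Y2, …): affected rules were T → T T X3.

S -> c | U X1; U -> X2 X1 | T U; Q -> X2 X3 | c; T -> c | a | S X2 | X3 Q | T Y1; X1 -> b; X2 -> a; X3 -> c; Y1 -> T X3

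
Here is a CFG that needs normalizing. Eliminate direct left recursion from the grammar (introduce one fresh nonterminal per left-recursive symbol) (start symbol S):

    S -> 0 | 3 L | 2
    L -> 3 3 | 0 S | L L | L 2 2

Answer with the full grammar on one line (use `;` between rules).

S -> 0 | 3 L | 2; L -> 3 3 L' | 0 S L'; L' -> L L' | 2 2 L' | epsilon

L is directly left-recursive.
For L: α = {L, 2 2}, β = {3 3, 0 S}. Rewrite as L → β L' and L' → α L' | ε.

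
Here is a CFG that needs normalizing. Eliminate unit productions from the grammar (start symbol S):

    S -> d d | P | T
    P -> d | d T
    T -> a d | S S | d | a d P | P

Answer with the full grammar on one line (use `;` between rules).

S -> d d | d | d T | a d | S S | a d P; P -> d | d T; T -> d | d T | a d | S S | a d P

Unit pairs: S ⇒* {P, T}; T ⇒* {P}.
Replace each nonterminal's rules with the union of the non-unit rules of every nonterminal it unit-derives.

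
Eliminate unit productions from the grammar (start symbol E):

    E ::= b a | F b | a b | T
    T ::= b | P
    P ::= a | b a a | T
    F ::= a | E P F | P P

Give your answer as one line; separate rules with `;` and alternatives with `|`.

Unit pairs: E ⇒* {P, T}; P ⇒* {T}; T ⇒* {P}.
For each unit pair (A, B), copy every non-unit production of B to A, then drop all unit productions.

E ::= b a | F b | a b | a | b a a | b; T ::= a | b a a | b; P ::= a | b a a | b; F ::= a | E P F | P P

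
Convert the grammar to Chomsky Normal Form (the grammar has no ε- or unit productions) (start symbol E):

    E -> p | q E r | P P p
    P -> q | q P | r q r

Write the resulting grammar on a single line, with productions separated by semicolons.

Introduce a nonterminal for each terminal appearing in a rule of length ≥ 2: X1 → q, X2 → r, X3 → p.
Binarize each right-hand side of length ≥ 3 by chaining fresh nonterminals (Y1, Y2, …): affected rules were E → X1 E X2; E → P P X3; P → X2 X1 X2.

E -> p | X1 Y1 | P Y2; P -> q | X1 P | X2 Y3; X1 -> q; X2 -> r; X3 -> p; Y1 -> E X2; Y2 -> P X3; Y3 -> X1 X2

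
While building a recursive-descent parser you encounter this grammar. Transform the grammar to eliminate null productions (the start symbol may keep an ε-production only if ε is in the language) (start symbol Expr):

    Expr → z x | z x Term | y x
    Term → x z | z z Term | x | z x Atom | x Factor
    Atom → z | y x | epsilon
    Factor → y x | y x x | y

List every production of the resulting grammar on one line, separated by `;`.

Expr → z x | z x Term | y x; Term → x z | z z Term | x | z x Atom | z x | x Factor; Atom → z | y x; Factor → y x | y x x | y

Nullable nonterminals: {Atom}.
ε ∉ L(G), so no ε-production is kept.
Add the nullable-subset variants: Term → z x Atom gives z x Atom | z x.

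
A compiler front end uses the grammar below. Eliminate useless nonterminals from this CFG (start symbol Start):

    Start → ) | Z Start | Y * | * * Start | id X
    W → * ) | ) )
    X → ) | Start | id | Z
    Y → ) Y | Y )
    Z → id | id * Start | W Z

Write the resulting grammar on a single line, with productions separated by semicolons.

Start → ) | Z Start | * * Start | id X; W → * ) | ) ); X → ) | Start | id | Z; Z → id | id * Start | W Z

Generating nonterminals: {Start, W, X, Z}.
Reachable from Start after that: {Start, W, X, Z}.
Removed useless symbols: {Y} and every production mentioning them.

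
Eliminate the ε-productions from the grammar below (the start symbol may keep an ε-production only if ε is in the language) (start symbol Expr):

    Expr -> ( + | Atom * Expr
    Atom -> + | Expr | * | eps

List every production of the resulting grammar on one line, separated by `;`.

Expr -> ( + | Atom * Expr | * Expr; Atom -> + | Expr | *

The nullable symbols are {Atom}.
ε ∉ L(G), so no ε-production is kept.
For each production, add variants omitting each subset of nullable occurrences: Expr → Atom * Expr gives Atom * Expr | * Expr.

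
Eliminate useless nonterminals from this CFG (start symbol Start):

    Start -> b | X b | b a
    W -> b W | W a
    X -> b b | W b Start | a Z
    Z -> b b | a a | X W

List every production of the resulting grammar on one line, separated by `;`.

Generating nonterminals: {Start, X, Z}.
Reachable from Start after that: {Start, X, Z}.
Removed useless symbols: {W} and every production mentioning them.

Start -> b | X b | b a; X -> b b | a Z; Z -> b b | a a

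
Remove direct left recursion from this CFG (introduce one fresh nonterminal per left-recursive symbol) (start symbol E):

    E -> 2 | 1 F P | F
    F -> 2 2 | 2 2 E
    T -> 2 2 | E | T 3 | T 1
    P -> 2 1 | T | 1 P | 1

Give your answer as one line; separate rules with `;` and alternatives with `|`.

E -> 2 | 1 F P | F; F -> 2 2 | 2 2 E; T -> 2 2 T' | E T'; P -> 2 1 | T | 1 P | 1; T' -> 3 T' | 1 T' | ε

Left recursion appears on T.
For T: α = {3, 1}, β = {2 2, E}. Rewrite as T → β T' and T' → α T' | ε.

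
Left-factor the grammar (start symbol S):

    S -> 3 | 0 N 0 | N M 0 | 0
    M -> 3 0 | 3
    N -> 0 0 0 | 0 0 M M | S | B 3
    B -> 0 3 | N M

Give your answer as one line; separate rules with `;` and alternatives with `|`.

S -> 3 | N M 0 | 0 S'; M -> 3 M'; N -> S | B 3 | 0 0 N'; B -> 0 3 | N M; S' -> N 0 | ε; M' -> 0 | ε; N' -> 0 | M M

S has alternatives sharing prefix '0': factor to S → 0 S' with S' → N 0 | ε.
M has alternatives sharing prefix '3': factor to M → 3 M' with M' → 0 | ε.
N has alternatives sharing prefix '0 0': factor to N → 0 0 N' with N' → 0 | M M.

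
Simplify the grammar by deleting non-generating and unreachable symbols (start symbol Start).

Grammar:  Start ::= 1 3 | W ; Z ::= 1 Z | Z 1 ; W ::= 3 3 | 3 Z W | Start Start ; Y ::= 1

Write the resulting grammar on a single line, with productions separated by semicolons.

Start ::= 1 3 | W; W ::= 3 3 | Start Start

Generating nonterminals: {Start, W, Y}.
Reachable from Start after that: {Start, W}.
Removed useless symbols: {Y, Z} and every production mentioning them.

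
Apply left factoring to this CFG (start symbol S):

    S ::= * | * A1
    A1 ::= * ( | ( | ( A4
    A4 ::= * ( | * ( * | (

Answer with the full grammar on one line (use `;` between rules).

S has alternatives sharing prefix '*': factor to S → * S' with S' → ε | A1.
A1 has alternatives sharing prefix '(': factor to A1 → ( A1' with A1' → ε | A4.
A4 has alternatives sharing prefix '* (': factor to A4 → * ( A4' with A4' → ε | *.

S ::= * S'; A1 ::= * ( | ( A1'; A4 ::= ( | * ( A4'; S' ::= eps | A1; A1' ::= eps | A4; A4' ::= eps | *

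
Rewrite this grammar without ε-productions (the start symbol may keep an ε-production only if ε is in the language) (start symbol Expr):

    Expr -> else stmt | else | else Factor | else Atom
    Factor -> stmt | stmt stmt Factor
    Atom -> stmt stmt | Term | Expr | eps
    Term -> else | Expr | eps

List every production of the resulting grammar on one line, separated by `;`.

Expr -> else stmt | else | else Factor | else Atom; Factor -> stmt | stmt stmt Factor; Atom -> stmt stmt | Term | Expr; Term -> else | Expr

Nullable nonterminals: {Atom, Term}.
ε ∉ L(G), so no ε-production is kept.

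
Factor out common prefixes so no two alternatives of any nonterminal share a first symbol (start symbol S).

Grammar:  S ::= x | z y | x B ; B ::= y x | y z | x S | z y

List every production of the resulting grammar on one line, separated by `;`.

S has alternatives sharing prefix 'x': factor to S → x S' with S' → ε | B.
B has alternatives sharing prefix 'y': factor to B → y B' with B' → x | z.

S ::= z y | x S'; B ::= x S | z y | y B'; S' ::= eps | B; B' ::= x | z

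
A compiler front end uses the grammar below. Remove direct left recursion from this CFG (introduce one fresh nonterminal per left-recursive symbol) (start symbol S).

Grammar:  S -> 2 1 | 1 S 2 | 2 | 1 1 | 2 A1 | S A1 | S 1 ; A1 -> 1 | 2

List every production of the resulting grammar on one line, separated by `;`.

S -> 2 1 S' | 1 S 2 S' | 2 S' | 1 1 S' | 2 A1 S'; A1 -> 1 | 2; S' -> A1 S' | 1 S' | ε

Directly left-recursive nonterminal: S.
For S: α = {A1, 1}, β = {2 1, 1 S 2, 2, 1 1, 2 A1}. Rewrite as S → β S' and S' → α S' | ε.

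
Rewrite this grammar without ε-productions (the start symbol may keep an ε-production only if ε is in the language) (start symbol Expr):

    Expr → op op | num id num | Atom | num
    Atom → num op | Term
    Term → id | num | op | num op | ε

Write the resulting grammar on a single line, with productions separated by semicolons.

Nullable set = {Atom, Expr, Term}.
ε ∈ L(G) since Expr is nullable, so keep Expr → ε.

Expr → op op | num id num | Atom | num | ε; Atom → num op | Term; Term → id | num | op | num op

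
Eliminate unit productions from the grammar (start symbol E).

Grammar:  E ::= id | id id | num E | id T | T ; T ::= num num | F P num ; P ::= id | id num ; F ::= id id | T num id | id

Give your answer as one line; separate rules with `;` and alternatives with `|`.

Unit pairs: E ⇒* {T}.
Replace each nonterminal's rules with the union of the non-unit rules of every nonterminal it unit-derives.

E ::= id | id id | num E | id T | num num | F P num; T ::= num num | F P num; P ::= id | id num; F ::= id id | T num id | id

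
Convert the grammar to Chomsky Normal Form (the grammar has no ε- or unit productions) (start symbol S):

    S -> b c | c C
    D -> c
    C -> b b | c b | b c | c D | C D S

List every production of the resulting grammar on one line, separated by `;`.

Introduce a nonterminal for each terminal appearing in a rule of length ≥ 2: X1 → b, X2 → c.
Binarize each right-hand side of length ≥ 3 by chaining fresh nonterminals (Y1, Y2, …): affected rules were C → C D S.

S -> X1 X2 | X2 C; D -> c; C -> X1 X1 | X2 X1 | X1 X2 | X2 D | C Y1; X1 -> b; X2 -> c; Y1 -> D S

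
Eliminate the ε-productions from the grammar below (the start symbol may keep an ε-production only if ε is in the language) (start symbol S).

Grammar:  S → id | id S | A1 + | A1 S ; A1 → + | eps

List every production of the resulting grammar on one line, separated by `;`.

S → id | id S | A1 + | + | A1 S; A1 → +

Nullable nonterminals: {A1}.
ε ∉ L(G), so no ε-production is kept.
For each production, add variants omitting each subset of nullable occurrences: S → A1 + gives A1 + | +.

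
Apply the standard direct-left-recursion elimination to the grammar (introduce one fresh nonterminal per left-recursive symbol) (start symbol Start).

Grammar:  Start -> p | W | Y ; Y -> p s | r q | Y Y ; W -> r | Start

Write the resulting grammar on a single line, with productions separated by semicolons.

Directly left-recursive nonterminal: Y.
For Y: α = {Y}, β = {p s, r q}. Rewrite as Y → β Y1 and Y1 → α Y1 | ε.

Start -> p | W | Y; Y -> p s Y1 | r q Y1; W -> r | Start; Y1 -> Y Y1 | eps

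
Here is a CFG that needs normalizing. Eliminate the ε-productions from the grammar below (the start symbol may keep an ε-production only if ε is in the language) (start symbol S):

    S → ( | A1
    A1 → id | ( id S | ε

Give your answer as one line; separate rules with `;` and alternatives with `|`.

S → ( | A1 | ε; A1 → id | ( id S | ( id

Nullable set = {A1, S}.
ε ∈ L(G) since S is nullable, so keep S → ε.
For each production, add variants omitting each subset of nullable occurrences: A1 → ( id S gives ( id S | ( id.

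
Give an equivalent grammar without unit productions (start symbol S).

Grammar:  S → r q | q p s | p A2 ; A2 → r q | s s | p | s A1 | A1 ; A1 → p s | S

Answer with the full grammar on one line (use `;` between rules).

S → r q | q p s | p A2; A2 → r q | s s | p | s A1 | p s | q p s | p A2; A1 → p s | r q | q p s | p A2

Unit pairs: A1 ⇒* {S}; A2 ⇒* {A1, S}.
For each unit pair (A, B), copy every non-unit production of B to A, then drop all unit productions.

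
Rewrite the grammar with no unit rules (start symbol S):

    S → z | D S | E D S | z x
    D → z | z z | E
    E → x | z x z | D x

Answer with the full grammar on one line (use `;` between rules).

S → z | D S | E D S | z x; D → x | z x z | D x | z | z z; E → x | z x z | D x

Unit pairs: D ⇒* {E}.
For every A with A ⇒* B via unit rules, add B's non-unit alternatives to A; then delete every rule of the form X → Y.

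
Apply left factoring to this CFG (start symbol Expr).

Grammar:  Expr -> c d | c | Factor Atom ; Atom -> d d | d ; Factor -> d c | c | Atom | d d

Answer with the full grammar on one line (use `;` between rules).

Expr -> Factor Atom | c Expr1; Atom -> d Atom1; Factor -> c | Atom | d Factor1; Expr1 -> d | ε; Atom1 -> d | ε; Factor1 -> c | d

Expr has alternatives sharing prefix 'c': factor to Expr → c Expr1 with Expr1 → d | ε.
Atom has alternatives sharing prefix 'd': factor to Atom → d Atom1 with Atom1 → d | ε.
Factor has alternatives sharing prefix 'd': factor to Factor → d Factor1 with Factor1 → c | d.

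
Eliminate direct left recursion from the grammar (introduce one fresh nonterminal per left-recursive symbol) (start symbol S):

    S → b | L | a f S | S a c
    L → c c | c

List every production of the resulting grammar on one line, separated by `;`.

S → b S' | L S' | a f S S'; L → c c | c; S' → a c S' | ε

S is directly left-recursive.
For S: α = {a c}, β = {b, L, a f S}. Rewrite as S → β S' and S' → α S' | ε.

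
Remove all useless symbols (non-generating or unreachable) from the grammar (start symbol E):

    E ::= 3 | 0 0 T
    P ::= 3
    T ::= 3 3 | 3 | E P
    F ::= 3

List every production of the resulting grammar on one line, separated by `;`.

E ::= 3 | 0 0 T; P ::= 3; T ::= 3 3 | 3 | E P

Generating nonterminals: {E, F, P, T}.
Reachable from E after that: {E, P, T}.
Removed useless symbols: {F} and every production mentioning them.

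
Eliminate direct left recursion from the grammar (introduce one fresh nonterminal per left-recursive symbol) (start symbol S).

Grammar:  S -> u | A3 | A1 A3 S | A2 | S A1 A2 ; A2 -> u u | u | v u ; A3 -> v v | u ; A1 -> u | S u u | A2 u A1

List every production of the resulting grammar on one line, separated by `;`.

Left recursion appears on S.
For S: α = {A1 A2}, β = {u, A3, A1 A3 S, A2}. Rewrite as S → β S' and S' → α S' | ε.

S -> u S' | A3 S' | A1 A3 S S' | A2 S'; A2 -> u u | u | v u; A3 -> v v | u; A1 -> u | S u u | A2 u A1; S' -> A1 A2 S' | ε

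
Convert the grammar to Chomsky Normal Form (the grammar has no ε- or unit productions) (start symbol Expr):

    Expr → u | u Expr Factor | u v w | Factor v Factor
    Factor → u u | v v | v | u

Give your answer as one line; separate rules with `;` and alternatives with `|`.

Expr → u | X1 Y1 | X1 Y2 | Factor Y3; Factor → X1 X1 | X2 X2 | v | u; X1 → u; X2 → v; X3 → w; Y1 → Expr Factor; Y2 → X2 X3; Y3 → X2 Factor

Introduce a nonterminal for each terminal appearing in a rule of length ≥ 2: X1 → u, X2 → v, X3 → w.
Binarize each right-hand side of length ≥ 3 by chaining fresh nonterminals (Y1, Y2, …): affected rules were Expr → X1 Expr Factor; Expr → X1 X2 X3; Expr → Factor X2 Factor.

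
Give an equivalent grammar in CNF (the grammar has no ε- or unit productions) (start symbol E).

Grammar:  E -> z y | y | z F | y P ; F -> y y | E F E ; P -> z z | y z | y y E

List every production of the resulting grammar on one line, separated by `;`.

Introduce a nonterminal for each terminal appearing in a rule of length ≥ 2: X1 → z, X2 → y.
Binarize each right-hand side of length ≥ 3 by chaining fresh nonterminals (Y1, Y2, …): affected rules were F → E F E; P → X2 X2 E.

E -> X1 X2 | y | X1 F | X2 P; F -> X2 X2 | E Y1; P -> X1 X1 | X2 X1 | X2 Y2; X1 -> z; X2 -> y; Y1 -> F E; Y2 -> X2 E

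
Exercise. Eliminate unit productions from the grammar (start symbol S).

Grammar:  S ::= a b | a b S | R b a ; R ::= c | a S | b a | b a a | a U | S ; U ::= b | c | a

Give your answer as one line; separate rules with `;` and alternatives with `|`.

Unit pairs: R ⇒* {S}.
For every A with A ⇒* B via unit rules, add B's non-unit alternatives to A; then delete every rule of the form X → Y.

S ::= a b | a b S | R b a; R ::= a b | a b S | R b a | c | a S | b a | b a a | a U; U ::= b | c | a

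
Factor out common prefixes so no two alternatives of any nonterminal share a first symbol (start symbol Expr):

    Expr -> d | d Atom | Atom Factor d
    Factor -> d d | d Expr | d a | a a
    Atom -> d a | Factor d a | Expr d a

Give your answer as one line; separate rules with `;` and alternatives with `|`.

Expr -> Atom Factor d | d Expr1; Factor -> a a | d Factor1; Atom -> d a | Factor d a | Expr d a; Expr1 -> ε | Atom; Factor1 -> d | Expr | a

Expr has alternatives sharing prefix 'd': factor to Expr → d Expr1 with Expr1 → ε | Atom.
Factor has alternatives sharing prefix 'd': factor to Factor → d Factor1 with Factor1 → d | Expr | a.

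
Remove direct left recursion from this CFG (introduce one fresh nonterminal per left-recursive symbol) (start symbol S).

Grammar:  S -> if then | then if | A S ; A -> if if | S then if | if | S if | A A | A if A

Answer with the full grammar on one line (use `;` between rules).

Directly left-recursive nonterminal: A.
For A: α = {A, if A}, β = {if if, S then if, if, S if}. Rewrite as A → β A' and A' → α A' | ε.

S -> if then | then if | A S; A -> if if A' | S then if A' | if A' | S if A'; A' -> A A' | if A A' | ε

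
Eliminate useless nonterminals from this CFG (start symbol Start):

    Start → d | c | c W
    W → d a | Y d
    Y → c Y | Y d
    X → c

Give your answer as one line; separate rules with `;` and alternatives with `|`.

Generating nonterminals: {Start, W, X}.
Reachable from Start after that: {Start, W}.
Removed useless symbols: {X, Y} and every production mentioning them.

Start → d | c | c W; W → d a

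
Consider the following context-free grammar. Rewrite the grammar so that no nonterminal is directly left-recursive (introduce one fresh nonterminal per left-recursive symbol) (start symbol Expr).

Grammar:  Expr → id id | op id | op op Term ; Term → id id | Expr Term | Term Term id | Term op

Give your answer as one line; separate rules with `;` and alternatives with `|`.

Left recursion appears on Term.
For Term: α = {Term id, op}, β = {id id, Expr Term}. Rewrite as Term → β Term1 and Term1 → α Term1 | ε.

Expr → id id | op id | op op Term; Term → id id Term1 | Expr Term Term1; Term1 → Term id Term1 | op Term1 | epsilon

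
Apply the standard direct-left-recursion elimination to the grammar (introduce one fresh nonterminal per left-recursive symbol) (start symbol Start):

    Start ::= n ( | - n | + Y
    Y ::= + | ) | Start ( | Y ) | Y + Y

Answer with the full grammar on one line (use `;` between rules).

Directly left-recursive nonterminal: Y.
For Y: α = {), + Y}, β = {+, ), Start (}. Rewrite as Y → β Y1 and Y1 → α Y1 | ε.

Start ::= n ( | - n | + Y; Y ::= + Y1 | ) Y1 | Start ( Y1; Y1 ::= ) Y1 | + Y Y1 | ε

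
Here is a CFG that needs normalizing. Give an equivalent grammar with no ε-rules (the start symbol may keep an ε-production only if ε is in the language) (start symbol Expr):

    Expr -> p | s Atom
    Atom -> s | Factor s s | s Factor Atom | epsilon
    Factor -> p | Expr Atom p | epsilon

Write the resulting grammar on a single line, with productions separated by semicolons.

Expr -> p | s Atom | s; Atom -> s | Factor s s | s s | s Factor Atom | s Factor | s Atom; Factor -> p | Expr Atom p | Expr p

The nullable symbols are {Atom, Factor}.
ε ∉ L(G), so no ε-production is kept.
Add the nullable-subset variants: Expr → s Atom gives s Atom | s. Atom → Factor s s gives Factor s s | s s. Atom → s Factor Atom gives s Factor Atom | s Factor | s Atom. Factor → Expr Atom p gives Expr Atom p | Expr p.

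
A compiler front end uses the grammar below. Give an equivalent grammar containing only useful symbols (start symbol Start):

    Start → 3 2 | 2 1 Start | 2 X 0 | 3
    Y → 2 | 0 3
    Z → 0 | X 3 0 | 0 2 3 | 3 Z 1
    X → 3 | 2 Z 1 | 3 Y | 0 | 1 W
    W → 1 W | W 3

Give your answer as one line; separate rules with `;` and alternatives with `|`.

Start → 3 2 | 2 1 Start | 2 X 0 | 3; Y → 2 | 0 3; Z → 0 | X 3 0 | 0 2 3 | 3 Z 1; X → 3 | 2 Z 1 | 3 Y | 0

Generating nonterminals: {Start, X, Y, Z}.
Reachable from Start after that: {Start, X, Y, Z}.
Removed useless symbols: {W} and every production mentioning them.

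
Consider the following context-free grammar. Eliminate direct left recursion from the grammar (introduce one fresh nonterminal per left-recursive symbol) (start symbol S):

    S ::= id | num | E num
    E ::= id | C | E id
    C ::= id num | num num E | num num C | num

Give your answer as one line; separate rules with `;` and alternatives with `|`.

S ::= id | num | E num; E ::= id E' | C E'; C ::= id num | num num E | num num C | num; E' ::= id E' | ε

Directly left-recursive nonterminal: E.
For E: α = {id}, β = {id, C}. Rewrite as E → β E' and E' → α E' | ε.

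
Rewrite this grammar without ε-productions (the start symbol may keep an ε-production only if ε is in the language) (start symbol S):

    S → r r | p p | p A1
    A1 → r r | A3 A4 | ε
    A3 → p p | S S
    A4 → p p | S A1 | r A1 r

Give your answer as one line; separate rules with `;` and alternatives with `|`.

The nullable symbols are {A1}.
ε ∉ L(G), so no ε-production is kept.
For each production, add variants omitting each subset of nullable occurrences: S → p A1 gives p A1 | p. A4 → S A1 gives S A1 | S. A4 → r A1 r gives r A1 r | r r.

S → r r | p p | p A1 | p; A1 → r r | A3 A4; A3 → p p | S S; A4 → p p | S A1 | S | r A1 r | r r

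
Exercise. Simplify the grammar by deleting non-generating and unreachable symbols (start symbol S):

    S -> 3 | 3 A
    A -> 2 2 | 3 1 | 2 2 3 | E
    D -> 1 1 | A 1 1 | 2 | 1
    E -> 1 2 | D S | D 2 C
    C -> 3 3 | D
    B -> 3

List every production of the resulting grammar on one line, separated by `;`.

S -> 3 | 3 A; A -> 2 2 | 3 1 | 2 2 3 | E; D -> 1 1 | A 1 1 | 2 | 1; E -> 1 2 | D S | D 2 C; C -> 3 3 | D

Generating nonterminals: {A, B, C, D, E, S}.
Reachable from S after that: {A, C, D, E, S}.
Removed useless symbols: {B} and every production mentioning them.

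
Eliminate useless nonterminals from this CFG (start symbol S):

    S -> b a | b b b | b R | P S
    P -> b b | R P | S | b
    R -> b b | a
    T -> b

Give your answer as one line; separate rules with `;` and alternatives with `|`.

Generating nonterminals: {P, R, S, T}.
Reachable from S after that: {P, R, S}.
Removed useless symbols: {T} and every production mentioning them.

S -> b a | b b b | b R | P S; P -> b b | R P | S | b; R -> b b | a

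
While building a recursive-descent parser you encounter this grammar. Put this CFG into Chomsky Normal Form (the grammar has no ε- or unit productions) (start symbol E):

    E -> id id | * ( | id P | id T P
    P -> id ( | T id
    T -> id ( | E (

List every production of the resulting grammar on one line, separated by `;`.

E -> X1 X1 | X2 X3 | X1 P | X1 Y1; P -> X1 X3 | T X1; T -> X1 X3 | E X3; X1 -> id; X2 -> *; X3 -> (; Y1 -> T P

Introduce a nonterminal for each terminal appearing in a rule of length ≥ 2: X1 → id, X2 → *, X3 → (.
Binarize each right-hand side of length ≥ 3 by chaining fresh nonterminals (Y1, Y2, …): affected rules were E → X1 T P.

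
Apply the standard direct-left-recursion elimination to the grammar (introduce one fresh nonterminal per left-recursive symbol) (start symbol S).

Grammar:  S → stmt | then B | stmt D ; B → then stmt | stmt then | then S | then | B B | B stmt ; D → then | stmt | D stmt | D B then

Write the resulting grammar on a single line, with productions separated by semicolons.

Left recursion appears on B, D.
For B: α = {B, stmt}, β = {then stmt, stmt then, then S, then}. Rewrite as B → β B' and B' → α B' | ε.
For D: α = {stmt, B then}, β = {then, stmt}. Rewrite as D → β D' and D' → α D' | ε.

S → stmt | then B | stmt D; B → then stmt B' | stmt then B' | then S B' | then B'; D → then D' | stmt D'; B' → B B' | stmt B' | ε; D' → stmt D' | B then D' | ε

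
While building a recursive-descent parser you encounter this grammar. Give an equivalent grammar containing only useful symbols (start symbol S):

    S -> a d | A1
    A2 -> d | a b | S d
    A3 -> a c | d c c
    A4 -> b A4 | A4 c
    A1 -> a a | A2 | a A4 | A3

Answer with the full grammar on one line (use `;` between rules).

Generating nonterminals: {A1, A2, A3, S}.
Reachable from S after that: {A1, A2, A3, S}.
Removed useless symbols: {A4} and every production mentioning them.

S -> a d | A1; A2 -> d | a b | S d; A3 -> a c | d c c; A1 -> a a | A2 | A3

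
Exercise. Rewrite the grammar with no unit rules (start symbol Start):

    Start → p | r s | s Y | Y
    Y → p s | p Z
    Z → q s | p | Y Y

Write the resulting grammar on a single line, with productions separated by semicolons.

Unit pairs: Start ⇒* {Y}.
For every A with A ⇒* B via unit rules, add B's non-unit alternatives to A; then delete every rule of the form X → Y.

Start → p | r s | s Y | p s | p Z; Y → p s | p Z; Z → q s | p | Y Y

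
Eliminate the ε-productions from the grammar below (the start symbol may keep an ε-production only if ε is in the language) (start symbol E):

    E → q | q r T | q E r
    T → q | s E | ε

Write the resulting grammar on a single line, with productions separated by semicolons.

Nullable set = {T}.
ε ∉ L(G), so no ε-production is kept.
Expand every rule over subsets of its nullable positions: E → q r T gives q r T | q r.

E → q | q r T | q r | q E r; T → q | s E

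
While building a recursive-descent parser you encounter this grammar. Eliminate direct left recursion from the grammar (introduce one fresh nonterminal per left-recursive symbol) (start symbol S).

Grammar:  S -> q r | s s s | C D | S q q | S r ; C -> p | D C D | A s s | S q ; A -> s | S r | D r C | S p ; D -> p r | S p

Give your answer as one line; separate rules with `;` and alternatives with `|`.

S -> q r S' | s s s S' | C D S'; C -> p | D C D | A s s | S q; A -> s | S r | D r C | S p; D -> p r | S p; S' -> q q S' | r S' | ε

Left recursion appears on S.
For S: α = {q q, r}, β = {q r, s s s, C D}. Rewrite as S → β S' and S' → α S' | ε.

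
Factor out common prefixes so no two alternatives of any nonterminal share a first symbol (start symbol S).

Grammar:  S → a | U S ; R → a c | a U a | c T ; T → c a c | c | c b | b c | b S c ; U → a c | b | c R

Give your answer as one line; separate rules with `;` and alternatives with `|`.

S → a | U S; R → c T | a R'; T → c T' | b T''; U → a c | b | c R; R' → c | U a; T' → a c | ε | b; T'' → c | S c

R has alternatives sharing prefix 'a': factor to R → a R' with R' → c | U a.
T has alternatives sharing prefix 'c': factor to T → c T' with T' → a c | ε | b.
T has alternatives sharing prefix 'b': factor to T → b T'' with T'' → c | S c.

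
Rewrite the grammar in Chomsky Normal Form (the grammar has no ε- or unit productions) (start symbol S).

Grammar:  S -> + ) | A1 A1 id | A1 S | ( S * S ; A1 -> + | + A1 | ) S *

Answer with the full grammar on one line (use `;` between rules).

Introduce a nonterminal for each terminal appearing in a rule of length ≥ 2: X1 → +, X2 → ), X3 → id, X4 → (, X5 → *.
Binarize each right-hand side of length ≥ 3 by chaining fresh nonterminals (Y1, Y2, …): affected rules were S → A1 A1 X3; S → X4 S X5 S; A1 → X2 S X5.

S -> X1 X2 | A1 Y1 | A1 S | X4 Y2; A1 -> + | X1 A1 | X2 Y4; X1 -> +; X2 -> ); X3 -> id; X4 -> (; X5 -> *; Y1 -> A1 X3; Y2 -> S Y3; Y3 -> X5 S; Y4 -> S X5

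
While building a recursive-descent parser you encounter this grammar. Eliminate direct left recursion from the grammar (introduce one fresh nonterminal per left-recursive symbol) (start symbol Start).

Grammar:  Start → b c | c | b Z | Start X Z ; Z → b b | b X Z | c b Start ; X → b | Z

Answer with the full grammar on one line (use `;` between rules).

Start → b c Start1 | c Start1 | b Z Start1; Z → b b | b X Z | c b Start; X → b | Z; Start1 → X Z Start1 | ε

Left recursion appears on Start.
For Start: α = {X Z}, β = {b c, c, b Z}. Rewrite as Start → β Start1 and Start1 → α Start1 | ε.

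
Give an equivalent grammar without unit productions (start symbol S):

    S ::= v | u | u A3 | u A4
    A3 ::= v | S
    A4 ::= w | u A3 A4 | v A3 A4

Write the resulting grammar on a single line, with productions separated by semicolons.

Unit pairs: A3 ⇒* {S}.
Replace each nonterminal's rules with the union of the non-unit rules of every nonterminal it unit-derives.

S ::= v | u | u A3 | u A4; A3 ::= v | u | u A3 | u A4; A4 ::= w | u A3 A4 | v A3 A4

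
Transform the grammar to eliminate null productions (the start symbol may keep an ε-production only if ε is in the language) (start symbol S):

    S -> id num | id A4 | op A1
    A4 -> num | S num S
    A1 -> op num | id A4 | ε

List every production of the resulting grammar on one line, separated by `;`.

Nullable set = {A1}.
ε ∉ L(G), so no ε-production is kept.
Expand every rule over subsets of its nullable positions: S → op A1 gives op A1 | op.

S -> id num | id A4 | op A1 | op; A4 -> num | S num S; A1 -> op num | id A4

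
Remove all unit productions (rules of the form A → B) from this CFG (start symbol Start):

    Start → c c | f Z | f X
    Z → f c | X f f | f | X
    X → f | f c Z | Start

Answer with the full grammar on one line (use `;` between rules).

Unit pairs: X ⇒* {Start}; Z ⇒* {Start, X}.
For each unit pair (A, B), copy every non-unit production of B to A, then drop all unit productions.

Start → c c | f Z | f X; Z → f c | X f f | f | c c | f Z | f X | f c Z; X → c c | f Z | f X | f | f c Z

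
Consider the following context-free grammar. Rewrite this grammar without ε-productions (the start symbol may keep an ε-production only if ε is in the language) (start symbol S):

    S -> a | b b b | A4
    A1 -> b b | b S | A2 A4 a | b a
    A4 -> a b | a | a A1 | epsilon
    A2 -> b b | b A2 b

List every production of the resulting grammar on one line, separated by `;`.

S -> a | b b b | A4 | ε; A1 -> b b | b S | b | A2 A4 a | A2 a | b a; A4 -> a b | a | a A1; A2 -> b b | b A2 b

The nullable symbols are {A4, S}.
ε ∈ L(G) since S is nullable, so keep S → ε.
Expand every rule over subsets of its nullable positions: A1 → b S gives b S | b. A1 → A2 A4 a gives A2 A4 a | A2 a.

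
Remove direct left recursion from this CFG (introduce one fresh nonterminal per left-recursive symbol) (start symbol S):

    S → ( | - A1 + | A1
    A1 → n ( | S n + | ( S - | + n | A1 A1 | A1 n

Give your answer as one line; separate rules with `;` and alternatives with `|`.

S → ( | - A1 + | A1; A1 → n ( A1' | S n + A1' | ( S - A1' | + n A1'; A1' → A1 A1' | n A1' | eps

Directly left-recursive nonterminal: A1.
For A1: α = {A1, n}, β = {n (, S n +, ( S -, + n}. Rewrite as A1 → β A1' and A1' → α A1' | ε.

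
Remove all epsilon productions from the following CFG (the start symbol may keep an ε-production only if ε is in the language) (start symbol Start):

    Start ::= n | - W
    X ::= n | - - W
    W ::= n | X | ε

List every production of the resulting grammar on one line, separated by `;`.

Start ::= n | - W | -; X ::= n | - - W | - -; W ::= n | X

Nullable nonterminals: {W}.
ε ∉ L(G), so no ε-production is kept.
Add the nullable-subset variants: Start → - W gives - W | -. X → - - W gives - - W | - -.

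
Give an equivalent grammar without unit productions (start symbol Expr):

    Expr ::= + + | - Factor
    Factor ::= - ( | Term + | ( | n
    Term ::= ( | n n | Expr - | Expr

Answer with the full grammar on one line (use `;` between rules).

Expr ::= + + | - Factor; Factor ::= - ( | Term + | ( | n; Term ::= ( | n n | Expr - | + + | - Factor

Unit pairs: Term ⇒* {Expr}.
For every A with A ⇒* B via unit rules, add B's non-unit alternatives to A; then delete every rule of the form X → Y.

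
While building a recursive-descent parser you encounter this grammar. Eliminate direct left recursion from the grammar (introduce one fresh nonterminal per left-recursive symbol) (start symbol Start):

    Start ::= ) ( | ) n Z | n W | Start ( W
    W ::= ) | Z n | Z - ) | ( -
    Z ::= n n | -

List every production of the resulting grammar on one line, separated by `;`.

Start ::= ) ( Start1 | ) n Z Start1 | n W Start1; W ::= ) | Z n | Z - ) | ( -; Z ::= n n | -; Start1 ::= ( W Start1 | eps

Directly left-recursive nonterminal: Start.
For Start: α = {( W}, β = {) (, ) n Z, n W}. Rewrite as Start → β Start1 and Start1 → α Start1 | ε.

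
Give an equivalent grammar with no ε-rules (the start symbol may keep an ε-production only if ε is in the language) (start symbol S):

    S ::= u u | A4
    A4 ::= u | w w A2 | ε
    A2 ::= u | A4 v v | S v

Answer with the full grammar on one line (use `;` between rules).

Nullable set = {A4, S}.
ε ∈ L(G) since S is nullable, so keep S → ε.
Add the nullable-subset variants: A2 → A4 v v gives A4 v v | v v. A2 → S v gives S v | v.

S ::= u u | A4 | ε; A4 ::= u | w w A2; A2 ::= u | A4 v v | v v | S v | v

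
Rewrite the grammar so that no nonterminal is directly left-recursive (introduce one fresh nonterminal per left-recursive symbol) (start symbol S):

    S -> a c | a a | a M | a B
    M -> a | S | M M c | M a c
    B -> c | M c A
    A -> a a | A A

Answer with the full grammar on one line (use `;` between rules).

Directly left-recursive nonterminals: M, A.
For M: α = {M c, a c}, β = {a, S}. Rewrite as M → β M' and M' → α M' | ε.
For A: α = {A}, β = {a a}. Rewrite as A → β A' and A' → α A' | ε.

S -> a c | a a | a M | a B; M -> a M' | S M'; B -> c | M c A; A -> a a A'; M' -> M c M' | a c M' | epsilon; A' -> A A' | epsilon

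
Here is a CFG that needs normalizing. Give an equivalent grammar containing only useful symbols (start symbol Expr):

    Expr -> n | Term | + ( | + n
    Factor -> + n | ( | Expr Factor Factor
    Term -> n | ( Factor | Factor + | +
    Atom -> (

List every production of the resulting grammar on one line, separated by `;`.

Generating nonterminals: {Atom, Expr, Factor, Term}.
Reachable from Expr after that: {Expr, Factor, Term}.
Removed useless symbols: {Atom} and every production mentioning them.

Expr -> n | Term | + ( | + n; Factor -> + n | ( | Expr Factor Factor; Term -> n | ( Factor | Factor + | +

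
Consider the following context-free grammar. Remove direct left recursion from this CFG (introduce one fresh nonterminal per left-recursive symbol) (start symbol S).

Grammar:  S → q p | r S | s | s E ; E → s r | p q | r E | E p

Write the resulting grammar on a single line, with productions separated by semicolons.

Directly left-recursive nonterminal: E.
For E: α = {p}, β = {s r, p q, r E}. Rewrite as E → β E' and E' → α E' | ε.

S → q p | r S | s | s E; E → s r E' | p q E' | r E E'; E' → p E' | ε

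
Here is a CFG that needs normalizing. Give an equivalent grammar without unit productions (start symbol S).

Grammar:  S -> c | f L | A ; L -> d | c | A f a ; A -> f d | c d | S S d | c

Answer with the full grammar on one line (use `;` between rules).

Unit pairs: S ⇒* {A}.
For each unit pair (A, B), copy every non-unit production of B to A, then drop all unit productions.

S -> c | f L | f d | c d | S S d; L -> d | c | A f a; A -> f d | c d | S S d | c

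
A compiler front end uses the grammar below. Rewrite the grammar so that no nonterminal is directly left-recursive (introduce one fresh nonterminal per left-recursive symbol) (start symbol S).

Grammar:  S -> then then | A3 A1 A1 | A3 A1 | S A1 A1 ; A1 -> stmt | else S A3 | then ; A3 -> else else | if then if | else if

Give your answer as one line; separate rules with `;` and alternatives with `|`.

S -> then then S' | A3 A1 A1 S' | A3 A1 S'; A1 -> stmt | else S A3 | then; A3 -> else else | if then if | else if; S' -> A1 A1 S' | ε

Left recursion appears on S.
For S: α = {A1 A1}, β = {then then, A3 A1 A1, A3 A1}. Rewrite as S → β S' and S' → α S' | ε.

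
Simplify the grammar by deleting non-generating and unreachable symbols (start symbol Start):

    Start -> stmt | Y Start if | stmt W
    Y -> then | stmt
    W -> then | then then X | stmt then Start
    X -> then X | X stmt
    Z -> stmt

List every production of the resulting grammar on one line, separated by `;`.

Generating nonterminals: {Start, W, Y, Z}.
Reachable from Start after that: {Start, W, Y}.
Removed useless symbols: {X, Z} and every production mentioning them.

Start -> stmt | Y Start if | stmt W; Y -> then | stmt; W -> then | stmt then Start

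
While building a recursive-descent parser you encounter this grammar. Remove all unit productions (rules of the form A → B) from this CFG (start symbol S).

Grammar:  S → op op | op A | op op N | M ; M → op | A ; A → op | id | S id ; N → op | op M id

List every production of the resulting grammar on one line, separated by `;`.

S → op | id | S id | op op | op A | op op N; M → op | id | S id; A → op | id | S id; N → op | op M id

Unit pairs: M ⇒* {A}; S ⇒* {A, M}.
For each unit pair (A, B), copy every non-unit production of B to A, then drop all unit productions.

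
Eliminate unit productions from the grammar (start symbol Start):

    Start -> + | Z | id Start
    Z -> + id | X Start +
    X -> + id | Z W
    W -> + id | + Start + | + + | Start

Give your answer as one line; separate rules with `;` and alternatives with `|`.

Start -> + id | X Start + | + | id Start; Z -> + id | X Start +; X -> + id | Z W; W -> + id | X Start + | + | id Start | + Start + | + +

Unit pairs: Start ⇒* {Z}; W ⇒* {Start, Z}.
For each unit pair (A, B), copy every non-unit production of B to A, then drop all unit productions.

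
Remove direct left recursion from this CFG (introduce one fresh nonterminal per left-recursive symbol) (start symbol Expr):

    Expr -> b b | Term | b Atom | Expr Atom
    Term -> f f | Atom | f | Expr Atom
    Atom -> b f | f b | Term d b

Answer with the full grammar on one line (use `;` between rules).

Expr -> b b Expr1 | Term Expr1 | b Atom Expr1; Term -> f f | Atom | f | Expr Atom; Atom -> b f | f b | Term d b; Expr1 -> Atom Expr1 | epsilon

Expr is directly left-recursive.
For Expr: α = {Atom}, β = {b b, Term, b Atom}. Rewrite as Expr → β Expr1 and Expr1 → α Expr1 | ε.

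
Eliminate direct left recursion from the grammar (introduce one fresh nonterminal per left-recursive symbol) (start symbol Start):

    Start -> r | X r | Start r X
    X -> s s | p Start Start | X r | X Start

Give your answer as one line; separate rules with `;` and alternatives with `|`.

Left recursion appears on Start, X.
For Start: α = {r X}, β = {r, X r}. Rewrite as Start → β Start1 and Start1 → α Start1 | ε.
For X: α = {r, Start}, β = {s s, p Start Start}. Rewrite as X → β X1 and X1 → α X1 | ε.

Start -> r Start1 | X r Start1; X -> s s X1 | p Start Start X1; Start1 -> r X Start1 | ε; X1 -> r X1 | Start X1 | ε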